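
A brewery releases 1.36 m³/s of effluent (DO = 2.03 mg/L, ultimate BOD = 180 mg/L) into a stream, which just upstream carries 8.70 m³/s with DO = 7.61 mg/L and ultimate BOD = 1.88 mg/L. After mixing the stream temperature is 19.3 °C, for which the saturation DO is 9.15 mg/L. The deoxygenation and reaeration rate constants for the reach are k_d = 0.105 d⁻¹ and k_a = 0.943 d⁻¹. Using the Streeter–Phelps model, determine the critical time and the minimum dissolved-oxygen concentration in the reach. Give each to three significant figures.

t_c ≈ 1.16 d; minimum DO ≈ 6.59 mg/L

Mixed DO = (8.70×7.61 + 1.36×2.03)/(8.70+1.36) = 68.97/10.06 = 6.856 mg/L.
Mixed L₀ = (8.70×1.88 + 1.36×180)/(10.06) = 261.2/10.06 = 25.96 mg/L.
Initial deficit D₀ = C_s − DO₀ = 9.15 − 6.856 = 2.294 mg/L.
t_c = (1/0.8380) ln[(0.943/0.105)(1 − 2.294×0.8380/(0.105×25.96))] = 1.193 × ln(2.646) = 1.161 d.
D_c = (0.105/0.943) × 25.96 × e^(−0.105×1.161) = 0.1113 × 25.96 × 0.8852 = 2.559 mg/L.
Minimum DO = 9.15 − 2.559 = 6.591 mg/L.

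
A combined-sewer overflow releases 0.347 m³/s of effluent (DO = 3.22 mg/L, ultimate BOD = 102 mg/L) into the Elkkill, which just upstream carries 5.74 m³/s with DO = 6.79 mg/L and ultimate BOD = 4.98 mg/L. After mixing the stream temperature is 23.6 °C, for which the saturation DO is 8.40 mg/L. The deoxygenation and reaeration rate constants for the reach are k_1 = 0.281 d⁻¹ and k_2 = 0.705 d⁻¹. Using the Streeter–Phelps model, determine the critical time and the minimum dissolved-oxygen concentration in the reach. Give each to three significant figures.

t_c ≈ 1.46 d; minimum DO ≈ 5.62 mg/L

Mixed DO = (5.74×6.79 + 0.347×3.22)/(5.74+0.347) = 40.09/6.087 = 6.586 mg/L.
Mixed L₀ = (5.74×4.98 + 0.347×102)/(6.087) = 63.98/6.087 = 10.51 mg/L.
Initial deficit D₀ = C_s − DO₀ = 8.40 − 6.586 = 1.814 mg/L.
t_c = (1/0.4240) ln[(0.705/0.281)(1 − 1.814×0.4240/(0.281×10.51))] = 2.358 × ln(1.856) = 1.458 d.
D_c = (0.281/0.705) × 10.51 × e^(−0.281×1.458) = 0.3986 × 10.51 × 0.6638 = 2.781 mg/L.
Minimum DO = 8.40 − 2.781 = 5.619 mg/L.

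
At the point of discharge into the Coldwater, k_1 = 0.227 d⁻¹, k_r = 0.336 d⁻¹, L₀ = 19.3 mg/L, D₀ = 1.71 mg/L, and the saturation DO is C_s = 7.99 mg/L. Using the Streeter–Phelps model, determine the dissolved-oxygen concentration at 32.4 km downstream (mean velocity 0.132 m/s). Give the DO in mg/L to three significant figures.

DO ≈ 1.72 mg/L

Travel time t = x/v = 32.4 km / (0.132 m/s) = 32400 m / 0.132 m/s = 245500 s = 2.841 d.
k_1 L₀/(k_r−k_1) = 0.227×19.3/(0.336−0.227) = 4.381/0.1090 = 40.19 mg/L.
e^(−k_1 t) = e^(−0.227×2.841) = 0.5247; e^(−k_r t) = e^(−0.336×2.841) = 0.3850.
D = 40.19 × (0.5247 − 0.3850) + 1.71 × 0.3850 = 5.616 + 0.6583 = 6.275 mg/L.
DO = C_s − D = 7.99 − 6.275 = 1.715 mg/L.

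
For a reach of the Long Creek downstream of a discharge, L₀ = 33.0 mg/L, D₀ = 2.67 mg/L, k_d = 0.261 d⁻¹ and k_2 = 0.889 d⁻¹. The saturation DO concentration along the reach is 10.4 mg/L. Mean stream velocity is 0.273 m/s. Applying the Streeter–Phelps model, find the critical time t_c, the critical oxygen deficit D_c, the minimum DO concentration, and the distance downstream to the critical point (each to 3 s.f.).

t_c ≈ 1.61 d; D_c ≈ 6.37 mg/L; min DO ≈ 4.03 mg/L; x_c ≈ 37.9 km

With k_2/k_d = 3.406 and 1 − D₀(k_2−k_d)/(k_d L₀) = 0.8053,
t_c = ln(3.406 × 0.8053) / (0.889 − 0.261) = ln(2.743) / 0.6280 = 1.009/0.6280 = 1.607 d.
D_c = (k_d/k_2) L₀ e^(−k_d t_c) = (0.261/0.889) × 33.0 × e^(−0.261×1.607) = 0.2936 × 33.0 × 0.6575 = 6.370 mg/L.
Minimum DO = C_s − D_c = 10.4 − 6.370 = 4.030 mg/L.
x_c = v t_c = 0.273 m/s × 1.607 d × 86400 s/d = 37900 m ≈ 37.9 km.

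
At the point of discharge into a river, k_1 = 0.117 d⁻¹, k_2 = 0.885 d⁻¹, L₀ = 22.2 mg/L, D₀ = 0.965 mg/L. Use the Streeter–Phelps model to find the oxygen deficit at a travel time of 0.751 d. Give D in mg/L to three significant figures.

D ≈ 1.85 mg/L

k_1 L₀/(k_2−k_1) = 0.117×22.2/(0.885−0.117) = 2.597/0.7680 = 3.382 mg/L.
e^(−k_1 t) = e^(−0.117×0.7510) = 0.9159; e^(−k_2 t) = e^(−0.885×0.7510) = 0.5145.
D = 3.382 × (0.9159 − 0.5145) + 0.965 × 0.5145 = 1.358 + 0.4965 = 1.854 mg/L.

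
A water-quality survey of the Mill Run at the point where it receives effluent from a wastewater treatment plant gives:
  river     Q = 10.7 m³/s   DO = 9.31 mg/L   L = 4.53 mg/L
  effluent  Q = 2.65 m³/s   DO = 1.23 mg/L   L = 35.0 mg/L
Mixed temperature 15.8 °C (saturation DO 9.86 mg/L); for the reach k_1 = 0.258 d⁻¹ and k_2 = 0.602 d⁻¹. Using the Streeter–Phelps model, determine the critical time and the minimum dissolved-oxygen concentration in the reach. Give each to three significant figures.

t_c ≈ 1.54 d; minimum DO ≈ 6.81 mg/L

Mixed DO = (10.7×9.31 + 2.65×1.23)/(10.7+2.65) = 102.9/13.35 = 7.706 mg/L.
Mixed L₀ = (10.7×4.53 + 2.65×35.0)/(13.35) = 141.2/13.35 = 10.58 mg/L.
Initial deficit D₀ = C_s − DO₀ = 9.86 − 7.706 = 2.154 mg/L.
t_c = (1/0.3440) ln[(0.602/0.258)(1 − 2.154×0.3440/(0.258×10.58))] = 2.907 × ln(1.700) = 1.542 d.
D_c = (0.258/0.602) × 10.58 × e^(−0.258×1.542) = 0.4286 × 10.58 × 0.6717 = 3.045 mg/L.
Minimum DO = 9.86 − 3.045 = 6.815 mg/L.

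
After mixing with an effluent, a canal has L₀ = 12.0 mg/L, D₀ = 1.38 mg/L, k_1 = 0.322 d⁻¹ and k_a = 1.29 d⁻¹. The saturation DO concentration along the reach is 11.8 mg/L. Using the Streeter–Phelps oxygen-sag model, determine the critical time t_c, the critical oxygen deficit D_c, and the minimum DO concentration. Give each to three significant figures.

t_c ≈ 0.995 d; D_c ≈ 2.17 mg/L; min DO ≈ 9.63 mg/L

t_c = [1/(k_a−k_1)] ln[(k_a/k_1)(1 − D₀(k_a−k_1)/(k_1 L₀))]
= [1/(1.29−0.322)] ln[(1.29/0.322)(1 − 1.38×0.9680/(0.322×12.0))]
= (1/0.9680) ln[4.006 × 0.6543] = 1.033 × ln(2.621) = 1.033 × 0.9636 = 0.9955 d.
L(t_c) = L₀ e^(−k_1 t_c) = 12.0 × 0.7258 = 8.709 mg/L, and at the critical point k_a D_c = k_1 L, so D_c = (0.322/1.29) × 8.709 = 2.174 mg/L.
Minimum DO = C_s − D_c = 11.8 − 2.174 = 9.626 mg/L.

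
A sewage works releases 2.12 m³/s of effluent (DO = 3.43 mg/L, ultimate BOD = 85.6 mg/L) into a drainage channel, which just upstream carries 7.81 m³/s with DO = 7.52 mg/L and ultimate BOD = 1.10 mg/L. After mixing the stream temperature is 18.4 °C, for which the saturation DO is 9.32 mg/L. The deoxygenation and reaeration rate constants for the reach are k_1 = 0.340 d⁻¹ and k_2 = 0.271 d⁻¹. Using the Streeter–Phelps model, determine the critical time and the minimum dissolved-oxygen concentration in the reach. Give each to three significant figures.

Mixed DO = (7.81×7.52 + 2.12×3.43)/(7.81+2.12) = 66.00/9.930 = 6.647 mg/L.
Mixed L₀ = (7.81×1.10 + 2.12×85.6)/(9.930) = 190.1/9.930 = 19.14 mg/L.
Initial deficit D₀ = C_s − DO₀ = 9.32 − 6.647 = 2.673 mg/L.
t_c = (1/-0.06900) ln[(0.271/0.340)(1 − 2.673×-0.06900/(0.340×19.14))] = -14.49 × ln(0.8197) = 2.882 d.
D_c = (0.340/0.271) × 19.14 × e^(−0.340×2.882) = 1.255 × 19.14 × 0.3753 = 9.013 mg/L.
Minimum DO = 9.32 − 9.013 = 0.3072 mg/L.

t_c ≈ 2.88 d; minimum DO ≈ 0.307 mg/L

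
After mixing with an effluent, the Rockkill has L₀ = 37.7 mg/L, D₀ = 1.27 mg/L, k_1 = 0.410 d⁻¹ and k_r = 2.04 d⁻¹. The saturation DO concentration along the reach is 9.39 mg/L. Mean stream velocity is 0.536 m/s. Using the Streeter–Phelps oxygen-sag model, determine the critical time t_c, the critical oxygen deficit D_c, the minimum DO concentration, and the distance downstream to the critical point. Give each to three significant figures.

t_c = [1/(k_r−k_1)] ln[(k_r/k_1)(1 − D₀(k_r−k_1)/(k_1 L₀))]
= [1/(2.04−0.410)] ln[(2.04/0.410)(1 − 1.27×1.630/(0.410×37.7))]
= (1/1.630) ln[4.976 × 0.8661] = 0.6135 × ln(4.309) = 0.6135 × 1.461 = 0.8962 d.
D_c = (k_1/k_r) L₀ e^(−k_1 t_c) = (0.410/2.04) × 37.7 × e^(−0.410×0.8962) = 0.2010 × 37.7 × 0.6925 = 5.247 mg/L.
Minimum DO = C_s − D_c = 9.39 − 5.247 = 4.143 mg/L.
x_c = v t_c = 0.536 m/s × 0.8962 d × 86400 s/d = 41500 m ≈ 41.5 km.

t_c ≈ 0.896 d; D_c ≈ 5.25 mg/L; min DO ≈ 4.14 mg/L; x_c ≈ 41.5 km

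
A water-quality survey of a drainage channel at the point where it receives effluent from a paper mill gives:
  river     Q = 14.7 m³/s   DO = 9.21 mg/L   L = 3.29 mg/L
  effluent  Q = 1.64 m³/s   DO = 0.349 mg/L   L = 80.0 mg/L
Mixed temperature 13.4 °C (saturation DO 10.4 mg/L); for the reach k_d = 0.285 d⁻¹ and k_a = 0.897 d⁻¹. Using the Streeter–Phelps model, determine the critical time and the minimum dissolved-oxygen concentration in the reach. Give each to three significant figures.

Mixed DO = (14.7×9.21 + 1.64×0.349)/(14.7+1.64) = 136.0/16.34 = 8.321 mg/L.
Mixed L₀ = (14.7×3.29 + 1.64×80.0)/(16.34) = 179.6/16.34 = 10.99 mg/L.
Initial deficit D₀ = C_s − DO₀ = 10.4 − 8.321 = 2.079 mg/L.
t_c = (1/0.6120) ln[(0.897/0.285)(1 − 2.079×0.6120/(0.285×10.99))] = 1.634 × ln(1.869) = 1.021 d.
D_c = (0.285/0.897) × 10.99 × e^(−0.285×1.021) = 0.3177 × 10.99 × 0.7474 = 2.610 mg/L.
Minimum DO = 10.4 − 2.610 = 7.790 mg/L.

t_c ≈ 1.02 d; minimum DO ≈ 7.79 mg/L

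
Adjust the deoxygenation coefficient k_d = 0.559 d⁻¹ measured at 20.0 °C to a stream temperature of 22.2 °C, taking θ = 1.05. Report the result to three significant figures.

k_d(T₂) = k_d(T₁) · θ^(T₂−T₁) = 0.559 × 1.05^(22.2−20.0)
= 0.559 × 1.05^2.20 = 0.559 × 1.113 = 0.6223 d⁻¹.

k_d ≈ 0.622 d⁻¹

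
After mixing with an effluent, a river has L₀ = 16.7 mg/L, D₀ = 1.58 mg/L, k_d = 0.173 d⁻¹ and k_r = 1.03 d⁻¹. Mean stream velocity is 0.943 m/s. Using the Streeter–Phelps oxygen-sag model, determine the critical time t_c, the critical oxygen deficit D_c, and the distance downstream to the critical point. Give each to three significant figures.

With k_r/k_d = 5.954 and 1 − D₀(k_r−k_d)/(k_d L₀) = 0.5313,
t_c = ln(5.954 × 0.5313) / (1.03 − 0.173) = ln(3.163) / 0.8570 = 1.152/0.8570 = 1.344 d.
L(t_c) = L₀ e^(−k_d t_c) = 16.7 × 0.7926 = 13.24 mg/L, and at the critical point k_r D_c = k_d L, so D_c = (0.173/1.03) × 13.24 = 2.223 mg/L.
x_c = v t_c = 0.943 m/s × 1.344 d × 86400 s/d = 109500 m ≈ 109 km.

t_c ≈ 1.34 d; D_c ≈ 2.22 mg/L; x_c ≈ 109 km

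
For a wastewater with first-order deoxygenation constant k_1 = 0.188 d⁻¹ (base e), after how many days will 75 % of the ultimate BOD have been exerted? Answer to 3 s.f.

t ≈ 7.37 d

y/L₀ = 1 − e^(−k_1 t) = 0.75 ⇒ e^(−k_1 t) = 0.250
t = −ln(0.250) / 0.188 = 1.386 / 0.188 = 7.374 d.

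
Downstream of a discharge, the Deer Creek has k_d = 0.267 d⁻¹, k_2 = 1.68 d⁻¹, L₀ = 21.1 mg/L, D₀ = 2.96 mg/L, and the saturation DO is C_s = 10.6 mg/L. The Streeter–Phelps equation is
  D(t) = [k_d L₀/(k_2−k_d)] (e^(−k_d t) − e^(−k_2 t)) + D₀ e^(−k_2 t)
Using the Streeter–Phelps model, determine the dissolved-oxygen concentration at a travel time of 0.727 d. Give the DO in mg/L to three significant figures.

DO ≈ 7.62 mg/L

k_d L₀/(k_2−k_d) = 0.267×21.1/(1.68−0.267) = 5.634/1.413 = 3.987 mg/L.
e^(−k_d t) = e^(−0.267×0.7270) = 0.8236; e^(−k_2 t) = e^(−1.68×0.7270) = 0.2948.
D = 3.987 × (0.8236 − 0.2948) + 2.96 × 0.2948 = 2.108 + 0.8727 = 2.981 mg/L.
DO = C_s − D = 10.6 − 2.981 = 7.619 mg/L.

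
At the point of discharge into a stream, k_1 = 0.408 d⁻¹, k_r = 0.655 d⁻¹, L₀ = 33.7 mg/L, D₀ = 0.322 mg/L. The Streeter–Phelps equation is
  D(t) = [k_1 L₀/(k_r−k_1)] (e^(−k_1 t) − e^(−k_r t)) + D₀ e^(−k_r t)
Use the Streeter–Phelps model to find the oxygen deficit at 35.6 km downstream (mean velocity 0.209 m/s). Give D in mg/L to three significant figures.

Travel time t = x/v = 35.6 km / (0.209 m/s) = 35600 m / 0.209 m/s = 170300 s = 1.971 d.
k_1 L₀/(k_r−k_1) = 0.408×33.7/(0.655−0.408) = 13.75/0.2470 = 55.67 mg/L.
e^(−k_1 t) = e^(−0.408×1.971) = 0.4474; e^(−k_r t) = e^(−0.655×1.971) = 0.2749.
D = 55.67 × (0.4474 − 0.2749) + 0.322 × 0.2749 = 9.600 + 0.08852 = 9.689 mg/L.

D ≈ 9.69 mg/L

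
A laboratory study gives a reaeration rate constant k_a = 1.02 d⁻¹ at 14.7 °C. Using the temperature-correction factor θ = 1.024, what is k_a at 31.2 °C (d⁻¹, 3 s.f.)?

k_a(T₂) = k_a(T₁) · θ^(T₂−T₁) = 1.02 × 1.024^(31.2−14.7)
= 1.02 × 1.024^16.5 = 1.02 × 1.479 = 1.509 d⁻¹.

k_a ≈ 1.51 d⁻¹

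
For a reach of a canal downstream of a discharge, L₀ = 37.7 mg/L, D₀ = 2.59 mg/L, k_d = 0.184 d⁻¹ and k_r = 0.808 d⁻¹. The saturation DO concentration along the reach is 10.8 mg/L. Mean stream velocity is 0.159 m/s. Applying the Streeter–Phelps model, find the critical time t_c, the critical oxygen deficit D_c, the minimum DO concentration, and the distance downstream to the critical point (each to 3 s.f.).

t_c ≈ 1.95 d; D_c ≈ 6.00 mg/L; min DO ≈ 4.80 mg/L; x_c ≈ 26.7 km

t_c = [1/(k_r−k_d)] ln[(k_r/k_d)(1 − D₀(k_r−k_d)/(k_d L₀))]
= [1/(0.808−0.184)] ln[(0.808/0.184)(1 − 2.59×0.6240/(0.184×37.7))]
= (1/0.6240) ln[4.391 × 0.7670] = 1.603 × ln(3.368) = 1.603 × 1.214 = 1.946 d.
D_c = (k_d/k_r) L₀ e^(−k_d t_c) = (0.184/0.808) × 37.7 × e^(−0.184×1.946) = 0.2277 × 37.7 × 0.6990 = 6.001 mg/L.
Minimum DO = C_s − D_c = 10.8 − 6.001 = 4.799 mg/L.
x_c = v t_c = 0.159 m/s × 1.946 d × 86400 s/d = 26740 m ≈ 26.7 km.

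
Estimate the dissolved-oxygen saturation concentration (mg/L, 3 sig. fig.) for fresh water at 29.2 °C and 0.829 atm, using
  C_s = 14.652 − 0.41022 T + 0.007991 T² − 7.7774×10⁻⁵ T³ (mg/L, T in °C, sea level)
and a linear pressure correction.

At sea level: C_s = 14.652 − 0.41022×29.2 + 0.007991×29.2² − 7.7774×10⁻⁵×29.2³ = 7.551 mg/L.
Pressure correction: C_s' = 7.551 × 0.829 = 6.260 mg/L.

C_s ≈ 6.26 mg/L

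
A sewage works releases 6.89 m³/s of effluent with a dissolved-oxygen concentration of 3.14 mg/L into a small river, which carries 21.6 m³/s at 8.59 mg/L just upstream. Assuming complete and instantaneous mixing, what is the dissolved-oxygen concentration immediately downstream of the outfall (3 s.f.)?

Flow-weighted mixing: C = (Q_r C_r + Q_w C_w)/(Q_r + Q_w)
= (21.6×8.59 + 6.89×3.14)/(21.6 + 6.89) = 207.2/28.49 = 7.272 mg/L.

7.27 mg/L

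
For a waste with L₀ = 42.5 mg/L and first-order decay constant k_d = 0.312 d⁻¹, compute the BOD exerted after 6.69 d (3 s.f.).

y ≈ 37.2 mg/L

y_t = L₀(1 − e^(−k_d t)) = 42.5 × (1 − e^(−0.312×6.69))
= 42.5 × (1 − 0.1240) = 42.5 × 0.8760 = 37.23 mg/L.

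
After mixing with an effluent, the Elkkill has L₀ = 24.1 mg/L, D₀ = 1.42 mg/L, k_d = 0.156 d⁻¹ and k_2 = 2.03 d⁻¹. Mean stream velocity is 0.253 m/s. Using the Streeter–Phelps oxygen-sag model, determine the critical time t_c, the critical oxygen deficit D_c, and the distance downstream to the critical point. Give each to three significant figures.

t_c ≈ 0.713 d; D_c ≈ 1.66 mg/L; x_c ≈ 15.6 km

t_c = [1/(k_2−k_d)] ln[(k_2/k_d)(1 − D₀(k_2−k_d)/(k_d L₀))]
= [1/(2.03−0.156)] ln[(2.03/0.156)(1 − 1.42×1.874/(0.156×24.1))]
= (1/1.874) ln[13.01 × 0.2922] = 0.5336 × ln(3.802) = 0.5336 × 1.336 = 0.7127 d.
L(t_c) = L₀ e^(−k_d t_c) = 24.1 × 0.8948 = 21.56 mg/L, and at the critical point k_2 D_c = k_d L, so D_c = (0.156/2.03) × 21.56 = 1.657 mg/L.
x_c = v t_c = 0.253 m/s × 0.7127 d × 86400 s/d = 15580 m ≈ 15.6 km.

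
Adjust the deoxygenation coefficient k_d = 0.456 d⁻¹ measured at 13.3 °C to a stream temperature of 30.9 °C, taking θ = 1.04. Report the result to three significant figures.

k_d ≈ 0.909 d⁻¹

k_d(T₂) = k_d(T₁) · θ^(T₂−T₁) = 0.456 × 1.04^(30.9−13.3)
= 0.456 × 1.04^17.6 = 0.456 × 1.994 = 0.9094 d⁻¹.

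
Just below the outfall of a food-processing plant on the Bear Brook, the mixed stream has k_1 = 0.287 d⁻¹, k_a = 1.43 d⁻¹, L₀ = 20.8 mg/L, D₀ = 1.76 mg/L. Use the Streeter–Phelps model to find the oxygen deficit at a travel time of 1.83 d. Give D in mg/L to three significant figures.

D ≈ 2.84 mg/L

k_1 L₀/(k_a−k_1) = 0.287×20.8/(1.43−0.287) = 5.970/1.143 = 5.223 mg/L.
e^(−k_1 t) = e^(−0.287×1.830) = 0.5914; e^(−k_a t) = e^(−1.43×1.830) = 0.07303.
D = 5.223 × (0.5914 − 0.07303) + 1.76 × 0.07303 = 2.707 + 0.1285 = 2.836 mg/L.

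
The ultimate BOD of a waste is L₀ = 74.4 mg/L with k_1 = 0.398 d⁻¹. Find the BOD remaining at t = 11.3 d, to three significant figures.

L_t = L₀ e^(−k_1 t) = 74.4 × e^(−0.398×11.3) = 74.4 × 0.01114 = 0.8287 mg/L.

L ≈ 0.829 mg/L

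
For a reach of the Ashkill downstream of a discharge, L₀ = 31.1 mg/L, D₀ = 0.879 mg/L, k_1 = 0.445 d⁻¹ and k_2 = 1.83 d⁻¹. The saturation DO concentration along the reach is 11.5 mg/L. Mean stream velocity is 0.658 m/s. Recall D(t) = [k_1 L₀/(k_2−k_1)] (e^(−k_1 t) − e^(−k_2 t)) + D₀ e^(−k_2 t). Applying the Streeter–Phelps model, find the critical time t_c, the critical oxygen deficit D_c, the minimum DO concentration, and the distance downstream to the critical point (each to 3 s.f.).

With k_2/k_1 = 4.112 and 1 − D₀(k_2−k_1)/(k_1 L₀) = 0.9120,
t_c = ln(4.112 × 0.9120) / (1.83 − 0.445) = ln(3.751) / 1.385 = 1.322/1.385 = 0.9545 d.
L(t_c) = L₀ e^(−k_1 t_c) = 31.1 × 0.6539 = 20.34 mg/L, and at the critical point k_2 D_c = k_1 L, so D_c = (0.445/1.83) × 20.34 = 4.946 mg/L.
Minimum DO = C_s − D_c = 11.5 − 4.946 = 6.554 mg/L.
x_c = v t_c = 0.658 m/s × 0.9545 d × 86400 s/d = 54260 m ≈ 54.3 km.

t_c ≈ 0.954 d; D_c ≈ 4.95 mg/L; min DO ≈ 6.55 mg/L; x_c ≈ 54.3 km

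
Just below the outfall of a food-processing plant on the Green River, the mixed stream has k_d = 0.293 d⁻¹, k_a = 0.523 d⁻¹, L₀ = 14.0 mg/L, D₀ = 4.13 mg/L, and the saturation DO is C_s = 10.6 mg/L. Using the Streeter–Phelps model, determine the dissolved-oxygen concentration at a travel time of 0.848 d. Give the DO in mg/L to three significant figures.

DO ≈ 5.48 mg/L

k_d L₀/(k_a−k_d) = 0.293×14.0/(0.523−0.293) = 4.102/0.2300 = 17.83 mg/L.
e^(−k_d t) = e^(−0.293×0.8480) = 0.7800; e^(−k_a t) = e^(−0.523×0.8480) = 0.6418.
D = 17.83 × (0.7800 − 0.6418) + 4.13 × 0.6418 = 2.465 + 2.651 = 5.116 mg/L.
DO = C_s − D = 10.6 − 5.116 = 5.484 mg/L.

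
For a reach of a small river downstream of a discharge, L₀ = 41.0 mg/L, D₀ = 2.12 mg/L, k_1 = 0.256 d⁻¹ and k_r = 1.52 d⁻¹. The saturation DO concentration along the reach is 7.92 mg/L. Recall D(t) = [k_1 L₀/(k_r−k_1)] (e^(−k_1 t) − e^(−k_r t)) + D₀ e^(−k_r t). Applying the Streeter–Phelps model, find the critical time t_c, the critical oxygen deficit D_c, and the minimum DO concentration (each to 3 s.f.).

t_c ≈ 1.18 d; D_c ≈ 5.11 mg/L; min DO ≈ 2.81 mg/L

t_c = [1/(k_r−k_1)] ln[(k_r/k_1)(1 − D₀(k_r−k_1)/(k_1 L₀))]
= [1/(1.52−0.256)] ln[(1.52/0.256)(1 − 2.12×1.264/(0.256×41.0))]
= (1/1.264) ln[5.938 × 0.7447] = 0.7911 × ln(4.422) = 0.7911 × 1.487 = 1.176 d.
D_c = (k_1/k_r) L₀ e^(−k_1 t_c) = (0.256/1.52) × 41.0 × e^(−0.256×1.176) = 0.1684 × 41.0 × 0.7400 = 5.110 mg/L.
Minimum DO = C_s − D_c = 7.92 − 5.110 = 2.810 mg/L.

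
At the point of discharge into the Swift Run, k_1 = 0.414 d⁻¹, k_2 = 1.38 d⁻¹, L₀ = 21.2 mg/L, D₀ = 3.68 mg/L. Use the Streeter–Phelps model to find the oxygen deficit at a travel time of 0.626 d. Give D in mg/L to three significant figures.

k_1 L₀/(k_2−k_1) = 0.414×21.2/(1.38−0.414) = 8.777/0.9660 = 9.086 mg/L.
e^(−k_1 t) = e^(−0.414×0.6260) = 0.7717; e^(−k_2 t) = e^(−1.38×0.6260) = 0.4215.
D = 9.086 × (0.7717 − 0.4215) + 3.68 × 0.4215 = 3.182 + 1.551 = 4.733 mg/L.

D ≈ 4.73 mg/L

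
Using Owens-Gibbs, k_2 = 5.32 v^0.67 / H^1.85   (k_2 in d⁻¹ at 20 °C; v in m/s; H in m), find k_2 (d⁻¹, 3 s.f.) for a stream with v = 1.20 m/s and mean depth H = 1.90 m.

k_2 = 5.32 × 1.20^0.67 / 1.90^1.85 = 5.32 × 1.130 / 3.279 = 1.833 d⁻¹.

k_2 ≈ 1.83 d⁻¹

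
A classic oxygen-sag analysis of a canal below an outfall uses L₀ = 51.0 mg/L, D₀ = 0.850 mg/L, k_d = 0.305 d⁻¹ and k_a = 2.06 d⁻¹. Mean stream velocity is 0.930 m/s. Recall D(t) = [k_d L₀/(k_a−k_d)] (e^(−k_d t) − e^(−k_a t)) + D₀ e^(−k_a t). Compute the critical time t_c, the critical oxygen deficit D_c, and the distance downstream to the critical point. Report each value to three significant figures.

t_c = [1/(k_a−k_d)] ln[(k_a/k_d)(1 − D₀(k_a−k_d)/(k_d L₀))]
= [1/(2.06−0.305)] ln[(2.06/0.305)(1 − 0.850×1.755/(0.305×51.0))]
= (1/1.755) ln[6.754 × 0.9041] = 0.5698 × ln(6.106) = 0.5698 × 1.809 = 1.031 d.
L(t_c) = L₀ e^(−k_d t_c) = 51.0 × 0.7302 = 37.24 mg/L, and at the critical point k_a D_c = k_d L, so D_c = (0.305/2.06) × 37.24 = 5.514 mg/L.
x_c = v t_c = 0.930 m/s × 1.031 d × 86400 s/d = 82840 m ≈ 82.8 km.

t_c ≈ 1.03 d; D_c ≈ 5.51 mg/L; x_c ≈ 82.8 km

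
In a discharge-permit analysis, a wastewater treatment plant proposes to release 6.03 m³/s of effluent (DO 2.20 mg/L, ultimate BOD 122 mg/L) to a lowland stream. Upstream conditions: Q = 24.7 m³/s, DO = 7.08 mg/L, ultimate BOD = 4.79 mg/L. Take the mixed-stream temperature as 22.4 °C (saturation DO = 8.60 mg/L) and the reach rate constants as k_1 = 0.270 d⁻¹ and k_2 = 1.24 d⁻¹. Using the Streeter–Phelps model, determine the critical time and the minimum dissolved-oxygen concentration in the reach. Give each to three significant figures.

Mixed DO = (24.7×7.08 + 6.03×2.20)/(24.7+6.03) = 188.1/30.73 = 6.122 mg/L.
Mixed L₀ = (24.7×4.79 + 6.03×122)/(30.73) = 854.0/30.73 = 27.79 mg/L.
Initial deficit D₀ = C_s − DO₀ = 8.60 − 6.122 = 2.478 mg/L.
t_c = (1/0.9700) ln[(1.24/0.270)(1 − 2.478×0.9700/(0.270×27.79))] = 1.031 × ln(3.122) = 1.174 d.
D_c = (0.270/1.24) × 27.79 × e^(−0.270×1.174) = 0.2177 × 27.79 × 0.7284 = 4.408 mg/L.
Minimum DO = 8.60 − 4.408 = 4.192 mg/L.

t_c ≈ 1.17 d; minimum DO ≈ 4.19 mg/L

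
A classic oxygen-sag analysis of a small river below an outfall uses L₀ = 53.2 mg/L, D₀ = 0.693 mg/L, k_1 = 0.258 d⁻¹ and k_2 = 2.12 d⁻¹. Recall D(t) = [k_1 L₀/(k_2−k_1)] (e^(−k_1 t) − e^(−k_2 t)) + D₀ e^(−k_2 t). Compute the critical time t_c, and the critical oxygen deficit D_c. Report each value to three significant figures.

t_c ≈ 1.08 d; D_c ≈ 4.90 mg/L

t_c = [1/(k_2−k_1)] ln[(k_2/k_1)(1 − D₀(k_2−k_1)/(k_1 L₀))]
= [1/(2.12−0.258)] ln[(2.12/0.258)(1 − 0.693×1.862/(0.258×53.2))]
= (1/1.862) ln[8.217 × 0.9060] = 0.5371 × ln(7.445) = 0.5371 × 2.007 = 1.078 d.
D_c = (k_1/k_2) L₀ e^(−k_1 t_c) = (0.258/2.12) × 53.2 × e^(−0.258×1.078) = 0.1217 × 53.2 × 0.7572 = 4.902 mg/L.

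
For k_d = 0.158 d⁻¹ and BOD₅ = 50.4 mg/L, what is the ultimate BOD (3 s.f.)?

L₀ ≈ 92.3 mg/L

BOD₅ = L₀(1 − e^(−5k_d)) ⇒ L₀ = BOD₅ / (1 − e^(−5×0.158))
= 50.4 / (1 − 0.4538) = 50.4 / 0.5462 = 92.28 mg/L.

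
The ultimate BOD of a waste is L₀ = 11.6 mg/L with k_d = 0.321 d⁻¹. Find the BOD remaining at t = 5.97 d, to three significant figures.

L ≈ 1.71 mg/L

L_t = L₀ e^(−k_d t) = 11.6 × e^(−0.321×5.97) = 11.6 × 0.1471 = 1.707 mg/L.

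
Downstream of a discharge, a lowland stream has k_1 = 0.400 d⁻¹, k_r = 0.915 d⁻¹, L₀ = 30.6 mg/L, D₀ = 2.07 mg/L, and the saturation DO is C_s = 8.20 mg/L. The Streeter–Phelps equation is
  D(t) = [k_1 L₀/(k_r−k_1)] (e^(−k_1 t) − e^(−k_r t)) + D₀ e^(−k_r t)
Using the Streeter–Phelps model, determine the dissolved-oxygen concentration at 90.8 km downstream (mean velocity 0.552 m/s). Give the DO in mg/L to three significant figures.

Travel time t = x/v = 90.8 km / (0.552 m/s) = 90800 m / 0.552 m/s = 164500 s = 1.904 d.
k_1 L₀/(k_r−k_1) = 0.400×30.6/(0.915−0.400) = 12.24/0.5150 = 23.77 mg/L.
e^(−k_1 t) = e^(−0.400×1.904) = 0.4669; e^(−k_r t) = e^(−0.915×1.904) = 0.1752.
D = 23.77 × (0.4669 − 0.1752) + 2.07 × 0.1752 = 6.935 + 0.3626 = 7.297 mg/L.
DO = C_s − D = 8.20 − 7.297 = 0.9027 mg/L.

DO ≈ 0.903 mg/L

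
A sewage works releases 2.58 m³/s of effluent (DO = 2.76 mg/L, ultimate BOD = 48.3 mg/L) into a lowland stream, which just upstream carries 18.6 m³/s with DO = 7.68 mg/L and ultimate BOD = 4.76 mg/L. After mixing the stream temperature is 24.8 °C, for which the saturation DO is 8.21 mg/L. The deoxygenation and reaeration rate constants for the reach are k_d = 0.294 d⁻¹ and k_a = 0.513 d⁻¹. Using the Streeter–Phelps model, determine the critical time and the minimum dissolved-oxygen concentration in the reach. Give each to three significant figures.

Mixed DO = (18.6×7.68 + 2.58×2.76)/(18.6+2.58) = 150.0/21.18 = 7.081 mg/L.
Mixed L₀ = (18.6×4.76 + 2.58×48.3)/(21.18) = 213.1/21.18 = 10.06 mg/L.
Initial deficit D₀ = C_s − DO₀ = 8.21 − 7.081 = 1.129 mg/L.
t_c = (1/0.2190) ln[(0.513/0.294)(1 − 1.129×0.2190/(0.294×10.06))] = 4.566 × ln(1.599) = 2.143 d.
D_c = (0.294/0.513) × 10.06 × e^(−0.294×2.143) = 0.5731 × 10.06 × 0.5325 = 3.071 mg/L.
Minimum DO = 8.21 − 3.071 = 5.139 mg/L.

t_c ≈ 2.14 d; minimum DO ≈ 5.14 mg/L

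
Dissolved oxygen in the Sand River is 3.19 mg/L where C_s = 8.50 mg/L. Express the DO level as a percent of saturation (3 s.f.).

37.5 % saturation

% saturation = C/C_s × 100 = 3.19/8.50 × 100 = 37.5 %.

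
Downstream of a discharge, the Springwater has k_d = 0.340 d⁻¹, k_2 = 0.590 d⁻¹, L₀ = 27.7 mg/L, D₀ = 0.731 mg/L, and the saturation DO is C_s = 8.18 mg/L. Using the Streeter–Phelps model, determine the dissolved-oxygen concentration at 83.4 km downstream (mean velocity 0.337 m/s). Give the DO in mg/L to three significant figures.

Travel time t = x/v = 83.4 km / (0.337 m/s) = 83400 m / 0.337 m/s = 247500 s = 2.864 d.
k_d L₀/(k_2−k_d) = 0.340×27.7/(0.590−0.340) = 9.418/0.2500 = 37.67 mg/L.
e^(−k_d t) = e^(−0.340×2.864) = 0.3776; e^(−k_2 t) = e^(−0.590×2.864) = 0.1845.
D = 37.67 × (0.3776 − 0.1845) + 0.731 × 0.1845 = 7.274 + 0.1349 = 7.409 mg/L.
DO = C_s − D = 8.18 − 7.409 = 0.7710 mg/L.

DO ≈ 0.771 mg/L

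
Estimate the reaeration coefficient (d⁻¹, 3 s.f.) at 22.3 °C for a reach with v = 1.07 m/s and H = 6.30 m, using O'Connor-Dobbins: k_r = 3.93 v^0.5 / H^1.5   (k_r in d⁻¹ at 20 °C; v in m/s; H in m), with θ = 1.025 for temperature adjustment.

k_r ≈ 0.272 d⁻¹

k_r(20) = 3.93 × 1.07^0.5 / 6.30^1.5 = 3.93 × 1.034 / 15.81 = 0.2571 d⁻¹.
k_r(22.3) = 0.2571 × 1.025^(22.3−20) = 0.2571 × 1.058 = 0.2721 d⁻¹.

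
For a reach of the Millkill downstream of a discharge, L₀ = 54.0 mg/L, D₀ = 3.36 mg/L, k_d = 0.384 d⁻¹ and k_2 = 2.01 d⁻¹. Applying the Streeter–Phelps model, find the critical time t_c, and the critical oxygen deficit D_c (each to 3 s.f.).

With k_2/k_d = 5.234 and 1 − D₀(k_2−k_d)/(k_d L₀) = 0.7365,
t_c = ln(5.234 × 0.7365) / (2.01 − 0.384) = ln(3.855) / 1.626 = 1.349/1.626 = 0.8299 d.
L(t_c) = L₀ e^(−k_d t_c) = 54.0 × 0.7271 = 39.26 mg/L, and at the critical point k_2 D_c = k_d L, so D_c = (0.384/2.01) × 39.26 = 7.501 mg/L.

t_c ≈ 0.830 d; D_c ≈ 7.50 mg/L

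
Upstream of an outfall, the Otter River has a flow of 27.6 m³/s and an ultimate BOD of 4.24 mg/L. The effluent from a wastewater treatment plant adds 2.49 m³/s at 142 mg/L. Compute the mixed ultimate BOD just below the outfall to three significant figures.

15.6 mg/L

Flow-weighted mixing: C = (Q_r C_r + Q_w C_w)/(Q_r + Q_w)
= (27.6×4.24 + 2.49×142)/(27.6 + 2.49) = 470.6/30.09 = 15.64 mg/L.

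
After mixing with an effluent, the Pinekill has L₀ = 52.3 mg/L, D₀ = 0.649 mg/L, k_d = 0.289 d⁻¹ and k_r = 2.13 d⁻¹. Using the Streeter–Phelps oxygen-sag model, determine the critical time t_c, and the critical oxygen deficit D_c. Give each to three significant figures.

t_c ≈ 1.04 d; D_c ≈ 5.25 mg/L

With k_r/k_d = 7.370 and 1 − D₀(k_r−k_d)/(k_d L₀) = 0.9210,
t_c = ln(7.370 × 0.9210) / (2.13 − 0.289) = ln(6.788) / 1.841 = 1.915/1.841 = 1.040 d.
D_c = (k_d/k_r) L₀ e^(−k_d t_c) = (0.289/2.13) × 52.3 × e^(−0.289×1.040) = 0.1357 × 52.3 × 0.7403 = 5.254 mg/L.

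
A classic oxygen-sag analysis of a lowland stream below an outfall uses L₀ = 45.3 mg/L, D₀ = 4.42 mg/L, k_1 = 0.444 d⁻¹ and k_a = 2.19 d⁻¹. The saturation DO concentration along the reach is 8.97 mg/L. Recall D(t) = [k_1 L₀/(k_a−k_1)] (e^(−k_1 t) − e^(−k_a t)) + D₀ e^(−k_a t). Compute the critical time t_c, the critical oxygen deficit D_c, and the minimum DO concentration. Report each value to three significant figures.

With k_a/k_1 = 4.932 and 1 − D₀(k_a−k_1)/(k_1 L₀) = 0.6163,
t_c = ln(4.932 × 0.6163) / (2.19 − 0.444) = ln(3.040) / 1.746 = 1.112/1.746 = 0.6368 d.
L(t_c) = L₀ e^(−k_1 t_c) = 45.3 × 0.7537 = 34.14 mg/L, and at the critical point k_a D_c = k_1 L, so D_c = (0.444/2.19) × 34.14 = 6.922 mg/L.
Minimum DO = C_s − D_c = 8.97 − 6.922 = 2.048 mg/L.

t_c ≈ 0.637 d; D_c ≈ 6.92 mg/L; min DO ≈ 2.05 mg/L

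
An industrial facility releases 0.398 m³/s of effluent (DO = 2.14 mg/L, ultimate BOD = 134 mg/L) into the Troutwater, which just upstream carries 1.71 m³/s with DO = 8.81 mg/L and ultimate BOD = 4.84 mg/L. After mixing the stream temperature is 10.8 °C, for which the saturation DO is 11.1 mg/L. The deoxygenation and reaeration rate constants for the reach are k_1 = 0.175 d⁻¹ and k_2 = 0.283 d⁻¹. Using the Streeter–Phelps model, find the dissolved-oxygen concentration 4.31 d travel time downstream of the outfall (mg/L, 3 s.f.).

Mixed DO = (1.71×8.81 + 0.398×2.14)/(1.71+0.398) = 15.92/2.108 = 7.551 mg/L.
Mixed L₀ = (1.71×4.84 + 0.398×134)/(2.108) = 61.61/2.108 = 29.23 mg/L.
Initial deficit D₀ = C_s − DO₀ = 11.1 − 7.551 = 3.549 mg/L.
D(4.31) = [0.175×29.23/(0.283−0.175)](e^(−0.175×4.31) − e^(−0.283×4.31)) + 3.549 e^(−0.283×4.31)
= 47.36 × (0.4704 − 0.2953) + 3.549 × 0.2953 = 9.338 mg/L.
DO = 11.1 − 9.338 = 1.762 mg/L.

DO ≈ 1.76 mg/L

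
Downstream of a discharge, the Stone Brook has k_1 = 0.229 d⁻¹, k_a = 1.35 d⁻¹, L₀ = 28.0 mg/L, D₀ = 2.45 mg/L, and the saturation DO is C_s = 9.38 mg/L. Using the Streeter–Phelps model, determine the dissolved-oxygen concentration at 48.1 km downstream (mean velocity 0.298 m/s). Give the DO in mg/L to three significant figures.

Travel time t = x/v = 48.1 km / (0.298 m/s) = 48100 m / 0.298 m/s = 161400 s = 1.868 d.
k_1 L₀/(k_a−k_1) = 0.229×28.0/(1.35−0.229) = 6.412/1.121 = 5.720 mg/L.
e^(−k_1 t) = e^(−0.229×1.868) = 0.6519; e^(−k_a t) = e^(−1.35×1.868) = 0.08030.
D = 5.720 × (0.6519 − 0.08030) + 2.45 × 0.08030 = 3.270 + 0.1967 = 3.466 mg/L.
DO = C_s − D = 9.38 − 3.466 = 5.914 mg/L.

DO ≈ 5.91 mg/L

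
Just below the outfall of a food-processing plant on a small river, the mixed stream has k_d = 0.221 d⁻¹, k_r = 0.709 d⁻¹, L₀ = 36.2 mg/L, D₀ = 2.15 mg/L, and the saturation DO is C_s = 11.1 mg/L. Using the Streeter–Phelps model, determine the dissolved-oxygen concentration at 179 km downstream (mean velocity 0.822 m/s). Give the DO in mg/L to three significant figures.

DO ≈ 4.09 mg/L

Travel time t = x/v = 179 km / (0.822 m/s) = 179000 m / 0.822 m/s = 217800 s = 2.520 d.
k_d L₀/(k_r−k_d) = 0.221×36.2/(0.709−0.221) = 8.000/0.4880 = 16.39 mg/L.
e^(−k_d t) = e^(−0.221×2.520) = 0.5729; e^(−k_r t) = e^(−0.709×2.520) = 0.1675.
D = 16.39 × (0.5729 − 0.1675) + 2.15 × 0.1675 = 6.647 + 0.3601 = 7.007 mg/L.
DO = C_s − D = 11.1 − 7.007 = 4.093 mg/L.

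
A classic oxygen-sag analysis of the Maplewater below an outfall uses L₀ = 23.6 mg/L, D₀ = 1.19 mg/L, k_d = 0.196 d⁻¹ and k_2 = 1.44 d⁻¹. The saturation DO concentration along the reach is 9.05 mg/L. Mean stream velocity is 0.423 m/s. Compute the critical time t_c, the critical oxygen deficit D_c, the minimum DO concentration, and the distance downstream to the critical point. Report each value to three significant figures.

t_c ≈ 1.29 d; D_c ≈ 2.49 mg/L; min DO ≈ 6.56 mg/L; x_c ≈ 47.3 km

t_c = [1/(k_2−k_d)] ln[(k_2/k_d)(1 − D₀(k_2−k_d)/(k_d L₀))]
= [1/(1.44−0.196)] ln[(1.44/0.196)(1 − 1.19×1.244/(0.196×23.6))]
= (1/1.244) ln[7.347 × 0.6800] = 0.8039 × ln(4.996) = 0.8039 × 1.609 = 1.293 d.
D_c = (k_d/k_2) L₀ e^(−k_d t_c) = (0.196/1.44) × 23.6 × e^(−0.196×1.293) = 0.1361 × 23.6 × 0.7761 = 2.493 mg/L.
Minimum DO = C_s − D_c = 9.05 − 2.493 = 6.557 mg/L.
x_c = v t_c = 0.423 m/s × 1.293 d × 86400 s/d = 47260 m ≈ 47.3 km.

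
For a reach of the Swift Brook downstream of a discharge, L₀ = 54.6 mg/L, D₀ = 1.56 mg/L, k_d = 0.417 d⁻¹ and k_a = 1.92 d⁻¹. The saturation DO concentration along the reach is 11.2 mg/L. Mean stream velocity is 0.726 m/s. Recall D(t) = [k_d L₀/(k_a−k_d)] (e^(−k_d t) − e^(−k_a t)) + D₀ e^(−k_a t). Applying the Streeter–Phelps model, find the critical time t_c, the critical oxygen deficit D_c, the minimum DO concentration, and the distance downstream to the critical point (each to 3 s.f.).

t_c = [1/(k_a−k_d)] ln[(k_a/k_d)(1 − D₀(k_a−k_d)/(k_d L₀))]
= [1/(1.92−0.417)] ln[(1.92/0.417)(1 − 1.56×1.503/(0.417×54.6))]
= (1/1.503) ln[4.604 × 0.8970] = 0.6653 × ln(4.130) = 0.6653 × 1.418 = 0.9437 d.
L(t_c) = L₀ e^(−k_d t_c) = 54.6 × 0.6747 = 36.84 mg/L, and at the critical point k_a D_c = k_d L, so D_c = (0.417/1.92) × 36.84 = 8.001 mg/L.
Minimum DO = C_s − D_c = 11.2 − 8.001 = 3.199 mg/L.
x_c = v t_c = 0.726 m/s × 0.9437 d × 86400 s/d = 59190 m ≈ 59.2 km.

t_c ≈ 0.944 d; D_c ≈ 8.00 mg/L; min DO ≈ 3.20 mg/L; x_c ≈ 59.2 km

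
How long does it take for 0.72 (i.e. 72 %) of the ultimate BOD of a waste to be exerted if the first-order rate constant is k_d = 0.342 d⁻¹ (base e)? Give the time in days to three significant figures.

t ≈ 3.72 d

y/L₀ = 1 − e^(−k_d t) = 0.72 ⇒ e^(−k_d t) = 0.280
t = −ln(0.280) / 0.342 = 1.273 / 0.342 = 3.722 d.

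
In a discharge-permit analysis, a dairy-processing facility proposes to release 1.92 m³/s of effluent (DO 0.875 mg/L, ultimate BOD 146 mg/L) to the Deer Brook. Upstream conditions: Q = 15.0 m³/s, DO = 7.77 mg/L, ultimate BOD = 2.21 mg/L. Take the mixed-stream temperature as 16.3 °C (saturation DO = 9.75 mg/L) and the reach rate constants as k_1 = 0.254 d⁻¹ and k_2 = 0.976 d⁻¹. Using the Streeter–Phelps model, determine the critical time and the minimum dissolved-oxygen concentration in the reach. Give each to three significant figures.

Mixed DO = (15.0×7.77 + 1.92×0.875)/(15.0+1.92) = 118.2/16.92 = 6.988 mg/L.
Mixed L₀ = (15.0×2.21 + 1.92×146)/(16.92) = 313.5/16.92 = 18.53 mg/L.
Initial deficit D₀ = C_s − DO₀ = 9.75 − 6.988 = 2.762 mg/L.
t_c = (1/0.7220) ln[(0.976/0.254)(1 − 2.762×0.7220/(0.254×18.53))] = 1.385 × ln(2.214) = 1.101 d.
D_c = (0.254/0.976) × 18.53 × e^(−0.254×1.101) = 0.2602 × 18.53 × 0.7561 = 3.645 mg/L.
Minimum DO = 9.75 − 3.645 = 6.105 mg/L.

t_c ≈ 1.10 d; minimum DO ≈ 6.10 mg/L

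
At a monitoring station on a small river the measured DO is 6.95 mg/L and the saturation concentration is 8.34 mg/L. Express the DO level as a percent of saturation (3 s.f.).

83.3 % saturation

% saturation = C/C_s × 100 = 6.95/8.34 × 100 = 83.3 %.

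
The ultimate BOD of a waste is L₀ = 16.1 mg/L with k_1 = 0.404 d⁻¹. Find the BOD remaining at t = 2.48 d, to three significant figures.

L ≈ 5.91 mg/L

L_t = L₀ e^(−k_1 t) = 16.1 × e^(−0.404×2.48) = 16.1 × 0.3672 = 5.911 mg/L.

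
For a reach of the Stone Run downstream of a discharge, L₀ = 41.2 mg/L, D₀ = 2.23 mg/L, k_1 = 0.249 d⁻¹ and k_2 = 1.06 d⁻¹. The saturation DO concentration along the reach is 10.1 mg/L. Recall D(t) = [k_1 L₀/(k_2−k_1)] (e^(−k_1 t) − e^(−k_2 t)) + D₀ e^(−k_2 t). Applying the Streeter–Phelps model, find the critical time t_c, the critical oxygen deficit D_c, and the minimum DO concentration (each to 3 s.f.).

t_c ≈ 1.55 d; D_c ≈ 6.58 mg/L; min DO ≈ 3.52 mg/L

With k_2/k_1 = 4.257 and 1 − D₀(k_2−k_1)/(k_1 L₀) = 0.8237,
t_c = ln(4.257 × 0.8237) / (1.06 − 0.249) = ln(3.507) / 0.8110 = 1.255/0.8110 = 1.547 d.
D_c = (k_1/k_2) L₀ e^(−k_1 t_c) = (0.249/1.06) × 41.2 × e^(−0.249×1.547) = 0.2349 × 41.2 × 0.6803 = 6.584 mg/L.
Minimum DO = C_s − D_c = 10.1 − 6.584 = 3.516 mg/L.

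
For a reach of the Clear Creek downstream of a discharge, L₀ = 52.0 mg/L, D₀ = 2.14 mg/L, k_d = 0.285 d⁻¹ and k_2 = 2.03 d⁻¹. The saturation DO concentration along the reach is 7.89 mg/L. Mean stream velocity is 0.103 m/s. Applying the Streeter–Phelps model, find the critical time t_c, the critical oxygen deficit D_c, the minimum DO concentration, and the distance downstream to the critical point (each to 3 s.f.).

t_c ≈ 0.959 d; D_c ≈ 5.56 mg/L; min DO ≈ 2.33 mg/L; x_c ≈ 8.53 km

With k_2/k_d = 7.123 and 1 − D₀(k_2−k_d)/(k_d L₀) = 0.7480,
t_c = ln(7.123 × 0.7480) / (2.03 − 0.285) = ln(5.328) / 1.745 = 1.673/1.745 = 0.9587 d.
D_c = (k_d/k_2) L₀ e^(−k_d t_c) = (0.285/2.03) × 52.0 × e^(−0.285×0.9587) = 0.1404 × 52.0 × 0.7609 = 5.555 mg/L.
Minimum DO = C_s − D_c = 7.89 − 5.555 = 2.335 mg/L.
x_c = v t_c = 0.103 m/s × 0.9587 d × 86400 s/d = 8532 m ≈ 8.53 km.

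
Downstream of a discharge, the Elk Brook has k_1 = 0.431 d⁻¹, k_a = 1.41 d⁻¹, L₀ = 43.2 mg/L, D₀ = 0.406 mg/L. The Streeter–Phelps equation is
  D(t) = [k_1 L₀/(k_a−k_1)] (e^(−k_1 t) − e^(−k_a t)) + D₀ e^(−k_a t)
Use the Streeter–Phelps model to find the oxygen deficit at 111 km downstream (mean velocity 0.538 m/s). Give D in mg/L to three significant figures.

Travel time t = x/v = 111 km / (0.538 m/s) = 111000 m / 0.538 m/s = 206300 s = 2.388 d.
k_1 L₀/(k_a−k_1) = 0.431×43.2/(1.41−0.431) = 18.62/0.9790 = 19.02 mg/L.
e^(−k_1 t) = e^(−0.431×2.388) = 0.3573; e^(−k_a t) = e^(−1.41×2.388) = 0.03449.
D = 19.02 × (0.3573 − 0.03449) + 0.406 × 0.03449 = 6.139 + 0.01400 = 6.153 mg/L.

D ≈ 6.15 mg/L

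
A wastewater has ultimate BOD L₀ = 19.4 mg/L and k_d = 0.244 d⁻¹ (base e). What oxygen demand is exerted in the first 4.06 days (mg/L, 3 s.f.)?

y ≈ 12.2 mg/L

y_t = L₀(1 − e^(−k_d t)) = 19.4 × (1 − e^(−0.244×4.06))
= 19.4 × (1 − 0.3713) = 19.4 × 0.6287 = 12.20 mg/L.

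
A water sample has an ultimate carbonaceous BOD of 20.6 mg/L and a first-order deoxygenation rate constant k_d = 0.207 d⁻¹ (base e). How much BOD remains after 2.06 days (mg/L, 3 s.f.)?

L_t = L₀ e^(−k_d t) = 20.6 × e^(−0.207×2.06) = 20.6 × 0.6528 = 13.45 mg/L.

L ≈ 13.4 mg/L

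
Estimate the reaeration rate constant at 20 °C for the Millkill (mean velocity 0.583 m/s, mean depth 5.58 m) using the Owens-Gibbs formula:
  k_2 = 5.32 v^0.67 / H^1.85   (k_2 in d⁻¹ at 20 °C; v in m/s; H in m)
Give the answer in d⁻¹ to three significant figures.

k_2 = 5.32 × 0.583^0.67 / 5.58^1.85 = 5.32 × 0.6966 / 24.06 = 0.1540 d⁻¹.

k_2 ≈ 0.154 d⁻¹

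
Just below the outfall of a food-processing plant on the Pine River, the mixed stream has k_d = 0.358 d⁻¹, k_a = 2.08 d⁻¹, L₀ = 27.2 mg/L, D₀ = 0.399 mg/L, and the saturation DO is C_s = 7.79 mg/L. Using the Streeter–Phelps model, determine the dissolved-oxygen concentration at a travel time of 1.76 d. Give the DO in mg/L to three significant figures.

k_d L₀/(k_a−k_d) = 0.358×27.2/(2.08−0.358) = 9.738/1.722 = 5.655 mg/L.
e^(−k_d t) = e^(−0.358×1.760) = 0.5325; e^(−k_a t) = e^(−2.08×1.760) = 0.02571.
D = 5.655 × (0.5325 − 0.02571) + 0.399 × 0.02571 = 2.866 + 0.01026 = 2.876 mg/L.
DO = C_s − D = 7.79 − 2.876 = 4.914 mg/L.

DO ≈ 4.91 mg/L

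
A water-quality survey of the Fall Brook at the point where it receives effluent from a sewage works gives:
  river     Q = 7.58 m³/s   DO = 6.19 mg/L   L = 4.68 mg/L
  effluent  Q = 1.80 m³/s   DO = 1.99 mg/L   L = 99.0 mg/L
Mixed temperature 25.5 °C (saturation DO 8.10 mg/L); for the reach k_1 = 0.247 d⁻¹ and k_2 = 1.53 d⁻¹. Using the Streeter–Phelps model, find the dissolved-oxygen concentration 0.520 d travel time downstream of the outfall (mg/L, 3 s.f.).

DO ≈ 5.00 mg/L

Mixed DO = (7.58×6.19 + 1.80×1.99)/(7.58+1.80) = 50.50/9.380 = 5.384 mg/L.
Mixed L₀ = (7.58×4.68 + 1.80×99.0)/(9.380) = 213.7/9.380 = 22.78 mg/L.
Initial deficit D₀ = C_s − DO₀ = 8.10 − 5.384 = 2.716 mg/L.
D(0.520) = [0.247×22.78/(1.53−0.247)](e^(−0.247×0.520) − e^(−1.53×0.520)) + 2.716 e^(−1.53×0.520)
= 4.386 × (0.8795 − 0.4513) + 2.716 × 0.4513 = 3.103 mg/L.
DO = 8.10 − 3.103 = 4.997 mg/L.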